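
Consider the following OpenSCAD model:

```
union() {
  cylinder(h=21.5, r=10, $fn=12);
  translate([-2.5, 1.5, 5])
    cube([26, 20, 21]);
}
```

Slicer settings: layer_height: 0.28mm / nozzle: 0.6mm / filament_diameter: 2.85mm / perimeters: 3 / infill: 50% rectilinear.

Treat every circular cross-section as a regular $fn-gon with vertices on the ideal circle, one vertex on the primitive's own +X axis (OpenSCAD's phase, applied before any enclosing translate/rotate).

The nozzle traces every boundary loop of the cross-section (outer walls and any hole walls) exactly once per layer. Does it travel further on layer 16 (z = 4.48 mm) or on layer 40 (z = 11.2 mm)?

Layer 16 (z = 4.48): the cylinder: section is a regular 12-gon, circumradius r=10 (perimeter = 2·12·10.000·sin(180°/12) = 62.12 mm); the cube at (-2.5, 1.5) does not reach this height (z outside [5, 26]); Taking the union: only the r=10 cylinder is present, so the union is just that shape — boundary = 62.12 mm. So its perimeter = 62.12 mm. Layer 40 (z = 11.2): the r=10 cylinder contributes a regular 12-gon of circumradius 10 (perimeter = 2·12·10.000·sin(180°/12) = 62.12 mm); the cube at (-2.5, 1.5) is present — its section is the full 26×20 rectangle (perimeter 92.00 mm); Merging all regions: the regions partially overlap (shared area 80.71 mm²), so the edge portions inside another operand are dropped and the merged outline is re-measured after clipping — boundary = 117.62 mm. So its perimeter = 117.62 mm. Layer 40 is larger (117.62 vs 62.12 mm).

layer 40 (z = 11.2 mm)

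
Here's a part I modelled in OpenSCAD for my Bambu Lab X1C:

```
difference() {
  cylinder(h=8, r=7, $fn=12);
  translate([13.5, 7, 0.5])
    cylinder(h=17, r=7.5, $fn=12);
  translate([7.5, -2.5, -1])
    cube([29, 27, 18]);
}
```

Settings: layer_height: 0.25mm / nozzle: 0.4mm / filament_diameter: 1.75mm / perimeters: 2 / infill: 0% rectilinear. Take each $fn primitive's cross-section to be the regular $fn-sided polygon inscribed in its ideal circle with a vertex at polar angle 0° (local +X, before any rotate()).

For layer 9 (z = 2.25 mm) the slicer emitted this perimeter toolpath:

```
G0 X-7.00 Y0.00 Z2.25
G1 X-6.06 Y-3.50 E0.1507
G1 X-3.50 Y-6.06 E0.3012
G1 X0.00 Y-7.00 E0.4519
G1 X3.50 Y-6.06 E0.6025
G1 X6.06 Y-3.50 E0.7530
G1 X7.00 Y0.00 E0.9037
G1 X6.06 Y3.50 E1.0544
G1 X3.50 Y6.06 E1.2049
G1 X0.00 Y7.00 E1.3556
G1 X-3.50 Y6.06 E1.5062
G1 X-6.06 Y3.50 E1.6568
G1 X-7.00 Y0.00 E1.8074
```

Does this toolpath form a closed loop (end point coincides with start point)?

Start point (G0): (-7.00, 0.00). End point (last G1): the path returns to the start — closed.

yes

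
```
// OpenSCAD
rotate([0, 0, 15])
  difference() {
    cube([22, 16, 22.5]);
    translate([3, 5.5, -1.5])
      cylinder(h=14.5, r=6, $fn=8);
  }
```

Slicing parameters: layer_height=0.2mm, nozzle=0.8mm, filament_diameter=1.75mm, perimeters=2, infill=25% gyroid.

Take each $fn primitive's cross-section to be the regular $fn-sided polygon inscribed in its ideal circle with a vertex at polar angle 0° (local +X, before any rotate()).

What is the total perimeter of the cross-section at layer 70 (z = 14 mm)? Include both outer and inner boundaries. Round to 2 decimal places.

At z = 14 mm: the cube is present — its section is the full 22×16 rectangle (perimeter 76.00 mm); the cylinder at (3, 5.5) does not reach this height (z outside [-1.5, 13]); After the difference (first − rest): none of the subtracted shapes is present at this height, so the 22×16 cube is unchanged — boundary = 76.00 mm; (whole slice rotated 15° about Z — lengths, areas and connectivity unchanged). Overall, the cross-section is a single solid region. Total boundary length (outer) = 76.00 mm.

76.00 mm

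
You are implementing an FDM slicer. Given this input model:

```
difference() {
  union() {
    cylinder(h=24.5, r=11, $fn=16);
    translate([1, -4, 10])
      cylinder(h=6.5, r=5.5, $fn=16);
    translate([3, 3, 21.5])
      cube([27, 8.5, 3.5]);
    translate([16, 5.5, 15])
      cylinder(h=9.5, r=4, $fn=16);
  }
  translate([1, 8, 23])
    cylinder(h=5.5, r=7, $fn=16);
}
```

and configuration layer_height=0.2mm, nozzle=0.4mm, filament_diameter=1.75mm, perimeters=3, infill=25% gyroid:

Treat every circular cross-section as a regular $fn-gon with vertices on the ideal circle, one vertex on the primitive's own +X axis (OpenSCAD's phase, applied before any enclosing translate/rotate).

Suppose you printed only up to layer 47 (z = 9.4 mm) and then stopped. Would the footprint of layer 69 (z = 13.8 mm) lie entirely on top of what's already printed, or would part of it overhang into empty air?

Compare the two slices. At z = 9.4: the r=11 cylinder contributes a regular 16-gon of circumradius 11 (area = (16/2)·11.000²·sin(360°/16) = 370.44 mm²); the cylinder at (1, -4) is absent (z outside [10, 16.5]); the cube at (3, 3) does not reach this height (z outside [21.5, 25]); the cylinder at (16, 5.5) does not reach this height (z outside [15, 24.5]); Combining (union): only the r=11 cylinder is present, so the union is just that shape — area = 370.44 mm²; the cylinder at (1, 8) is not intersected at this z (z outside [23, 28.5]); Subtracting the remaining from the first: none of the subtracted shapes is present at this height, so the result so far is unchanged — area = 370.44 mm². At z = 13.8: the r=11 cylinder gives a regular 16-gon of circumradius 11 (constant along its height) (area = (16/2)·11.000²·sin(360°/16) = 370.44 mm²); the r=5.5 cylinder at (1, -4) contributes a regular 16-gon of circumradius 5.5 (area = (16/2)·5.500²·sin(360°/16) = 92.61 mm²); the cube at (3, 3) is not intersected at this z (z outside [21.5, 25]); the cylinder at (16, 5.5) is absent (z outside [15, 24.5]); Taking the union: the r=5.5 cylinder at (1, -4) lies entirely inside the r=11 cylinder, so the union is just the r=11 cylinder — area = 370.44 mm²; the cylinder at (1, 8) is absent (z outside [23, 28.5]); After the difference (first − rest): none of the subtracted shapes is present at this height, so the result so far is unchanged — area = 370.44 mm². Checking containment: the cross-section at z = 13.8 is a subset of the cross-section at z = 9.4.

entirely on top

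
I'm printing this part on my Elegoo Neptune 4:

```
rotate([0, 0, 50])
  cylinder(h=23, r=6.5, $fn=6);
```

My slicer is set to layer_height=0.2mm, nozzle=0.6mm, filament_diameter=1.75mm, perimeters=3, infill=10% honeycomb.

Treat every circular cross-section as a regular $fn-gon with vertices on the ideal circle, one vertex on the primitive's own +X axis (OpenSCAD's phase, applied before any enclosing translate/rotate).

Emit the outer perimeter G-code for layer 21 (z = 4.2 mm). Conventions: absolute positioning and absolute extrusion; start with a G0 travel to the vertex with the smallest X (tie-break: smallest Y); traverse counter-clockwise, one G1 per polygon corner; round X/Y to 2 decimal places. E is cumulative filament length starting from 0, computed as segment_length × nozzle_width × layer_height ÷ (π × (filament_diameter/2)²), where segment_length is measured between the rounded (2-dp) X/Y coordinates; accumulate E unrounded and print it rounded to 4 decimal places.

G0 X-6.40 Y1.13 Z4.20
G1 X-4.18 Y-4.98 E0.3243
G1 X2.22 Y-6.11 E0.6486
G1 X6.40 Y-1.13 E0.9729
G1 X4.18 Y4.98 E1.2973
G1 X-2.22 Y6.11 E1.6215
G1 X-6.40 Y1.13 E1.9459

At z = 4.2 mm: the r=6.5 cylinder contributes a regular 6-gon of circumradius 6.5; (rotated 50° about Z; rotation is an isometry so areas/perimeters/island counts are preserved). The outline is a single polygon with 6 vertices. Extrusion per mm of travel: 0.6 × 0.2 / (π × 0.875²) = 0.049890. Accumulating E over each segment gives final E = 1.9459.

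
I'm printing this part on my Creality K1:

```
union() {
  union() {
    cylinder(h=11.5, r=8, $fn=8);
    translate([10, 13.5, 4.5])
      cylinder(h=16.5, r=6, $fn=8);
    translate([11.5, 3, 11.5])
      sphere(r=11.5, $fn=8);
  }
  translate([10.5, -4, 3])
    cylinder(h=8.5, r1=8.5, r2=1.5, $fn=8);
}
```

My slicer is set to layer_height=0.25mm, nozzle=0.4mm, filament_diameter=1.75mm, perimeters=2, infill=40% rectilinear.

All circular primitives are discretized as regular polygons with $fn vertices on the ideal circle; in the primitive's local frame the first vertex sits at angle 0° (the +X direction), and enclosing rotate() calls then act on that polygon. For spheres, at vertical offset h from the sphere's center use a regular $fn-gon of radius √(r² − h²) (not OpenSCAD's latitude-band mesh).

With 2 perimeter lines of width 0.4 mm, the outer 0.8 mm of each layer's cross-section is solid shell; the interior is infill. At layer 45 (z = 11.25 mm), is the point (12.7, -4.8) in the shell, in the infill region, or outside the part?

At z = 11.25 mm: the r=8 cylinder gives a regular 8-gon of circumradius 8 (constant along its height); the cylinder at (10, 13.5): section is a regular 8-gon, circumradius r=6; the sphere at (11.5, 3): section is a regular 8-gon, circumradius = √(r²−h²) = √(11.5²−0.25²) = 11.497; Combining (union): the regions partially overlap (shared area 111.69 mm²), so overlapping operands fuse into one piece — 1 connected region; the cone at (10.5, -4) contributes a regular 8-gon of circumradius 1.706 (interpolated between r1=8.5 and r2=1.5 at t=0.971); Taking the union: the cone at (10.5, -4) lies entirely inside that combined region, so the union is just that combined region — 1 connected region. Overall, the cross-section is a single solid region. The nearest boundary edge runs (19.63, -5.13)→(11.50, -8.50); distance from the point to it = 2.96 mm. The point is inside the cross-section and 2.96 mm from the nearest boundary — more than the 0.8 mm shell width (2 × 0.4), so it's in the infill interior.

infill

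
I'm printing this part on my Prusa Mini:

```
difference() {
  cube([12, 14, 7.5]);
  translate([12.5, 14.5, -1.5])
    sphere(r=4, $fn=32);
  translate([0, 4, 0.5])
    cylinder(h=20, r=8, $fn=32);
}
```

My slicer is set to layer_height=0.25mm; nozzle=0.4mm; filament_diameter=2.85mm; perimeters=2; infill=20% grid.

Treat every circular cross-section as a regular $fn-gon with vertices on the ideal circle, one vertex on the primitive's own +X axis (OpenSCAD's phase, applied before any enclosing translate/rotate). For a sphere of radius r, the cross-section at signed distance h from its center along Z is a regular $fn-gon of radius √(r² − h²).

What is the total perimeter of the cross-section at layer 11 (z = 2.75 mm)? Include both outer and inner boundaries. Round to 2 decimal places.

49.86 mm

At z = 2.75 mm: the 12×14 cube contributes its full rectangle (perimeter 52.00 mm); the sphere at (12.5, 14.5) is not intersected at this z (|z−center|=4.250 > r=4); the r=8 cylinder at (0, 4) contributes a regular 32-gon of circumradius 8 (perimeter = 2·32·8.000·sin(180°/32) = 50.18 mm); Subtracting the remaining from the first: starting from the 12×14 cube, the r=8 cylinder at (0, 4) partially overlaps it — only the 80.44 mm² overlap (of its 199.77 mm²) is removed, clipping the outline — boundary = 49.86 mm. Overall, the cross-section is a single solid region. Total boundary length (outer) = 49.86 mm.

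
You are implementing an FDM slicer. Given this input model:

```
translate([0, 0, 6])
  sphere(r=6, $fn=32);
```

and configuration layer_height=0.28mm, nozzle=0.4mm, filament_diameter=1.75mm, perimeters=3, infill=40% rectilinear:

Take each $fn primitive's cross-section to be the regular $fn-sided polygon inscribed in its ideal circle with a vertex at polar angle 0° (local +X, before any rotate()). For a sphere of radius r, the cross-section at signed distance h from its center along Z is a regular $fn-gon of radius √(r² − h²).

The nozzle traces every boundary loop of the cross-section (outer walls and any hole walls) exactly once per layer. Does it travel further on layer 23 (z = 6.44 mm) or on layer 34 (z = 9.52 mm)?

Layer 23 (z = 6.44): the sphere: section is a regular 32-gon, circumradius = √(r²−h²) = √(6²−0.44²) = 5.984 (perimeter = 2·32·5.984·sin(180°/32) = 37.54 mm). So its perimeter = 37.54 mm. Layer 34 (z = 9.52): the r=6 sphere contributes a regular 32-gon of circumradius √(6²−3.52²) = 4.859 (perimeter = 2·32·4.859·sin(180°/32) = 30.48 mm). So its perimeter = 30.48 mm. Layer 23 is larger (37.54 vs 30.48 mm).

layer 23 (z = 6.44 mm)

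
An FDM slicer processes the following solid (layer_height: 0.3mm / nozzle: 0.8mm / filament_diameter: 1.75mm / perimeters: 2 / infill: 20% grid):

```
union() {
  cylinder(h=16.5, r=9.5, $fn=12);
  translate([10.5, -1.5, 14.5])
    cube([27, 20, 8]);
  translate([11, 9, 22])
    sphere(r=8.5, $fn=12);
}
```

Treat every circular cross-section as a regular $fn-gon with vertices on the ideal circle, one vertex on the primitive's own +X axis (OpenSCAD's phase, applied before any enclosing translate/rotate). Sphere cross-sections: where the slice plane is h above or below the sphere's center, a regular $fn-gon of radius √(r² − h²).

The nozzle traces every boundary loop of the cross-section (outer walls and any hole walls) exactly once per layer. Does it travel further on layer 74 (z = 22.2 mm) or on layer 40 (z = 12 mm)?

Layer 74 (z = 22.2): the cylinder is absent (z outside [0, 16.5]); the cube at (10.5, -1.5) is present — its section is the full 27×20 rectangle (perimeter 94.00 mm); the sphere at (11, 9): section is a regular 12-gon, circumradius = √(r²−h²) = √(8.5²−0.2²) = 8.498 (perimeter = 2·12·8.498·sin(180°/12) = 52.78 mm); Taking the union: the regions partially overlap (shared area 116.75 mm²), so the edge portions inside another operand are dropped and the merged outline is re-measured after clipping — boundary = 102.63 mm. So its perimeter = 102.63 mm. Layer 40 (z = 12): the r=9.5 cylinder contributes a regular 12-gon of circumradius 9.5 (perimeter = 2·12·9.500·sin(180°/12) = 59.01 mm); the cube at (10.5, -1.5) is not intersected at this z (z outside [14.5, 22.5]); the sphere at (11, 9) is absent (|z−center|=10.000 > r=8.5); Combining (union): only the r=9.5 cylinder is present, so the union is just that shape — boundary = 59.01 mm. So its perimeter = 59.01 mm. Layer 74 is larger (102.63 vs 59.01 mm).

layer 74 (z = 22.2 mm)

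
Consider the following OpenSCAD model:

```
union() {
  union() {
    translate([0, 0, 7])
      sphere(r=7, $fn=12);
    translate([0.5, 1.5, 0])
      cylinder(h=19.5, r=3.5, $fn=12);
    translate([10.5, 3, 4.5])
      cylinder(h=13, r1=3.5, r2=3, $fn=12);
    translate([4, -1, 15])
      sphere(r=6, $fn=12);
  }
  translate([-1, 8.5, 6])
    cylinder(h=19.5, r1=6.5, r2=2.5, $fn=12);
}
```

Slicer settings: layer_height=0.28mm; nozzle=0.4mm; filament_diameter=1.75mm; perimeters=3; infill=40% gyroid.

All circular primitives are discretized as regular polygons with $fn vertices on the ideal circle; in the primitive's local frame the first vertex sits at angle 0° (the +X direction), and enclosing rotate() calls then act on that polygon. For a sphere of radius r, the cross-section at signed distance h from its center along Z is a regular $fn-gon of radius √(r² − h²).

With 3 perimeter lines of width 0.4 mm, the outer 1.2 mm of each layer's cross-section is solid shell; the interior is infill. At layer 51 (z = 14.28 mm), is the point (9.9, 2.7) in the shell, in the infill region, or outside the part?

At z = 14.28 mm: the sphere does not reach this height (|z−center|=7.280 > r=7); the cylinder at (0.5, 1.5): section is a regular 12-gon, circumradius r=3.5; the cone at (10.5, 3) contributes a regular 12-gon of circumradius 3.124 (interpolated between r1=3.5 and r2=3 at t=0.752); the sphere at (4, -1): section is a regular 12-gon, circumradius = √(r²−h²) = √(6²−0.72²) = 5.957; Combining (union): the regions partially overlap (shared area 29.86 mm²), so overlapping operands fuse into one piece — 1 connected region; the cone at (-1, 8.5) contributes a regular 12-gon of circumradius 4.802 (interpolated between r1=6.5 and r2=2.5 at t=0.425); Merging all regions: the regions partially overlap (shared area 2.45 mm²), so overlapping operands fuse into one piece — 1 connected region. Overall, the cross-section is a single solid region. The nearest boundary edge runs (6.98, 4.16)→(7.54, 3.60); distance from the point to it = 2.53 mm. The point is inside the cross-section and 2.53 mm from the nearest boundary — more than the 1.2 mm shell width (3 × 0.4), so it's in the infill interior.

infill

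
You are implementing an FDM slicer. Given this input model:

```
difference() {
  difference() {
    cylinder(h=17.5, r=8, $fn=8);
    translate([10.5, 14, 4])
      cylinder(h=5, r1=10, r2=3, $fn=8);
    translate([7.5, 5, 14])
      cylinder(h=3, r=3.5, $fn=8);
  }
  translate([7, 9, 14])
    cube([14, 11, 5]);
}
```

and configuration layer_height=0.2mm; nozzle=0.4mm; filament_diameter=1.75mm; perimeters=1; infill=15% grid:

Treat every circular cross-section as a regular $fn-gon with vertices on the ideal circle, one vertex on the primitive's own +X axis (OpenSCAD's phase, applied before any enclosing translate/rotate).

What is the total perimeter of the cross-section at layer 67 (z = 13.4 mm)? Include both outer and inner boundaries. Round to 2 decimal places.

At z = 13.4 mm: the r=8 cylinder contributes a regular 8-gon of circumradius 8 (perimeter = 2·8·8.000·sin(180°/8) = 48.98 mm); the cone at (10.5, 14) does not reach this height (z outside [4, 9]); the cylinder at (7.5, 5) is not intersected at this z (z outside [14, 17]); After the difference (first − rest): none of the subtracted shapes is present at this height, so the r=8 cylinder is unchanged — boundary = 48.98 mm; the cube at (7, 9) is absent (z outside [14, 19]); After the difference (first − rest): none of the subtracted shapes is present at this height, so that combined region is unchanged — boundary = 48.98 mm. Overall, the cross-section is a single solid region. Total boundary length (outer) = 48.98 mm.

48.98 mm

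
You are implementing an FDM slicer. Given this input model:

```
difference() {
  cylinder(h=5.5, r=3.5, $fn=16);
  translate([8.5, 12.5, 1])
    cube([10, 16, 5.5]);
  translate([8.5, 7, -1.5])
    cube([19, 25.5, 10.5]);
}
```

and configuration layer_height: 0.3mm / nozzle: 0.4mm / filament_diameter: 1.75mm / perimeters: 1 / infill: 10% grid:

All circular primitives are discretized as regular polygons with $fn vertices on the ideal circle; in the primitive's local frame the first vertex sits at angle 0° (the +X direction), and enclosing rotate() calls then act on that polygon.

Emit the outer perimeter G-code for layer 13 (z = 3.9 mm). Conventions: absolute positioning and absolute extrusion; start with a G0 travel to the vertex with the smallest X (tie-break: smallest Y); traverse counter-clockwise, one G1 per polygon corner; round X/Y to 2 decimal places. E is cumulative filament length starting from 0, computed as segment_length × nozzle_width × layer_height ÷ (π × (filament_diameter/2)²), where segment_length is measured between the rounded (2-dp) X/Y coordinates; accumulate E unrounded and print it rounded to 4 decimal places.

G0 X-3.50 Y0.00 Z3.90
G1 X-3.23 Y-1.34 E0.0682
G1 X-2.47 Y-2.47 E0.1361
G1 X-1.34 Y-3.23 E0.2041
G1 X0.00 Y-3.50 E0.2723
G1 X1.34 Y-3.23 E0.3405
G1 X2.47 Y-2.47 E0.4084
G1 X3.23 Y-1.34 E0.4764
G1 X3.50 Y0.00 E0.5445
G1 X3.23 Y1.34 E0.6127
G1 X2.47 Y2.47 E0.6807
G1 X1.34 Y3.23 E0.7486
G1 X0.00 Y3.50 E0.8168
G1 X-1.34 Y3.23 E0.8850
G1 X-2.47 Y2.47 E0.9530
G1 X-3.23 Y1.34 E1.0209
G1 X-3.50 Y0.00 E1.0891

At z = 3.9 mm: the r=3.5 cylinder contributes a regular 16-gon of circumradius 3.5; the cube at (8.5, 12.5) is present — its section is the full 10×16 rectangle; the 19×25.5 cube at (8.5, 7) contributes its full rectangle; Taking the first minus the rest: starting from the r=3.5 cylinder, the 10×16 cube at (8.5, 12.5) misses the remaining region (no effect); the 19×25.5 cube at (8.5, 7) misses the remaining region (no effect) — 1 connected region. The outline is a single polygon with 16 vertices. Extrusion per mm of travel: 0.4 × 0.3 / (π × 0.875²) = 0.049890. Accumulating E over each segment gives final E = 1.0891.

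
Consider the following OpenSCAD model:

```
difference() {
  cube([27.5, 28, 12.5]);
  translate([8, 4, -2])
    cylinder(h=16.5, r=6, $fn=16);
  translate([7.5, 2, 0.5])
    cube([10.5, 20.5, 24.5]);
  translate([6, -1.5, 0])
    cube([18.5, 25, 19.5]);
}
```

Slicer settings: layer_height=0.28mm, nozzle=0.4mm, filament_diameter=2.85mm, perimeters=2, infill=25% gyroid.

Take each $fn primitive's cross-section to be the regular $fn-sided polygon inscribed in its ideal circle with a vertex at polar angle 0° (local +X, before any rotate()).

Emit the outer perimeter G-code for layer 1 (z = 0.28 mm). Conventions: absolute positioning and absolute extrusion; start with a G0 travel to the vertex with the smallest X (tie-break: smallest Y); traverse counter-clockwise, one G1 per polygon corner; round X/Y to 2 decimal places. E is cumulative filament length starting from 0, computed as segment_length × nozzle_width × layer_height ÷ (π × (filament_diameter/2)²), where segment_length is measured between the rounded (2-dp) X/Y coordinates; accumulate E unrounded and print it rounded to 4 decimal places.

G0 X0.00 Y0.00 Z0.28
G1 X3.60 Y0.00 E0.0632
G1 X2.46 Y1.70 E0.0991
G1 X2.00 Y4.00 E0.1403
G1 X2.46 Y6.30 E0.1815
G1 X3.76 Y8.24 E0.2225
G1 X5.70 Y9.54 E0.2635
G1 X6.00 Y9.60 E0.2689
G1 X6.00 Y23.50 E0.5129
G1 X24.50 Y23.50 E0.8377
G1 X24.50 Y0.00 E1.2503
G1 X27.50 Y0.00 E1.3029
G1 X27.50 Y28.00 E1.7945
G1 X0.00 Y28.00 E2.2773
G1 X0.00 Y0.00 E2.7689

At z = 0.28 mm: the cube (footprint 27.5×28) is included at this height; the r=6 cylinder at (8, 4) contributes a regular 16-gon of circumradius 6; the cube at (7.5, 2) is absent (z outside [0.5, 25]); the cube at (6, -1.5) (footprint 18.5×25) is included at this height; Taking the first minus the rest: starting from the 27.5×28 cube, the r=6 cylinder at (8, 4) partially overlaps it — only the 98.56 mm² overlap (of its 110.21 mm²) is removed, clipping the outline; the 18.5×25 cube at (6, -1.5) partially overlaps it — only the 365.87 mm² overlap (of its 462.50 mm²) is removed, clipping the outline — 1 connected region. The outline is a single polygon with 14 vertices. Extrusion per mm of travel: 0.4 × 0.28 / (π × 1.425²) = 0.017557. Accumulating E over each segment gives final E = 2.7689.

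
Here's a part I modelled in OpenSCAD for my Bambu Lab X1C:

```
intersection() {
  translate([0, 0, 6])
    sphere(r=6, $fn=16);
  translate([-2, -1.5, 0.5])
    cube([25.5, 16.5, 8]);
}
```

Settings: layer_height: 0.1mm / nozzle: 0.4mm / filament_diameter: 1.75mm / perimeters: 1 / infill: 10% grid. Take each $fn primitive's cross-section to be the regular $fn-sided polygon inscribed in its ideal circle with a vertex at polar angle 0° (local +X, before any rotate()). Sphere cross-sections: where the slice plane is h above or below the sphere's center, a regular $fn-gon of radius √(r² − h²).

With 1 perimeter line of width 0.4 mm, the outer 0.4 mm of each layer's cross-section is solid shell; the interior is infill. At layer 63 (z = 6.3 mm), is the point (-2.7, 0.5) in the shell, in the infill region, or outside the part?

At z = 6.3 mm: the sphere: section is a regular 16-gon, circumradius = √(r²−h²) = √(6²−0.3²) = 5.992; the 25.5×16.5 cube at (-2, -1.5) contributes its full rectangle; Taking the intersection: the 25.5×16.5 cube at (-2, -1.5) partially overlaps the r=6 sphere; clipping to the common part keeps 50.84 mm² — 1 connected region. Overall, the cross-section is a single solid region. The nearest boundary edge runs (-2.00, -1.50)→(-2.00, 5.59); distance from the point to it = 0.70 mm. The point is not inside any of the regions above, so it lies outside the cross-section (0.70 mm from the nearest boundary).

outside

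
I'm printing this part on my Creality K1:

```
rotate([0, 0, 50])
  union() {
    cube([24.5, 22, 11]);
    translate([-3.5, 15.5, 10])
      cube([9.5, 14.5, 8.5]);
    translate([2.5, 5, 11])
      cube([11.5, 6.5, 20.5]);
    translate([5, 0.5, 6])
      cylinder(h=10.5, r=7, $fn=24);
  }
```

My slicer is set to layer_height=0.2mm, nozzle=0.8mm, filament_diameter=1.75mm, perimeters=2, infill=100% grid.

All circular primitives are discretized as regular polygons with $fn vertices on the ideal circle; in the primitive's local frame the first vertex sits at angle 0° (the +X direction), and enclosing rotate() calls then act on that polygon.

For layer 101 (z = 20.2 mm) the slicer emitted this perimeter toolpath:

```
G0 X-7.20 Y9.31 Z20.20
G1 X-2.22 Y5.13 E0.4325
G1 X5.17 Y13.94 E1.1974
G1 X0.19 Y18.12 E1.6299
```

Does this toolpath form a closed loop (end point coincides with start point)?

Start point (G0): (-7.20, 9.31). End point (last G1): the path does not return to the start — open.

no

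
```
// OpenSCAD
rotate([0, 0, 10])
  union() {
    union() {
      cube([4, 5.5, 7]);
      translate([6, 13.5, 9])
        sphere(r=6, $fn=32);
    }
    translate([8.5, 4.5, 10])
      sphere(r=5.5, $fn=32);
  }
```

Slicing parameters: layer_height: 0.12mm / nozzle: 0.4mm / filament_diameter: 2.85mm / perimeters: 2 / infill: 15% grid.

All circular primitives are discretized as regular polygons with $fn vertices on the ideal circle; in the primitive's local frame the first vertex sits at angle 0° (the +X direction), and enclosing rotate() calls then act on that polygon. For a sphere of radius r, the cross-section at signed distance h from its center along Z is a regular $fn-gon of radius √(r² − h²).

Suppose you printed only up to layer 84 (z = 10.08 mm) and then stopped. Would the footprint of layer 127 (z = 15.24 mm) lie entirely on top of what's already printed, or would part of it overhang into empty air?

entirely on top

Compare the two slices. At z = 10.08: the cube is absent (z outside [0, 7]); the r=6 sphere at (6, 13.5) slices to a regular 32-gon of circumradius 5.902 (√(r²−h²) with h=1.08 from center) (area = (32/2)·5.902²·sin(360°/32) = 108.73 mm²); Combining (union): only the r=6 sphere at (6, 13.5) is present, so the union is just that shape — area = 108.73 mm²; the sphere at (8.5, 4.5): section is a regular 32-gon, circumradius = √(r²−h²) = √(5.5²−0.08²) = 5.499 (area = (32/2)·5.499²·sin(360°/32) = 94.40 mm²); Combining (union): the regions partially overlap — summed areas 203.13 mm² minus the doubly-counted overlap 8.89 mm² gives 194.24 mm² — area = 194.24 mm²; (whole slice rotated 10° about Z — lengths, areas and connectivity unchanged). At z = 15.24: the cube is not intersected at this z (z outside [0, 7]); the sphere at (6, 13.5) does not reach this height (|z−center|=6.240 > r=6); Merging all regions: nothing is present at this height; the sphere at (8.5, 4.5): section is a regular 32-gon, circumradius = √(r²−h²) = √(5.5²−5.24²) = 1.671 (area = (32/2)·1.671²·sin(360°/32) = 8.72 mm²); Combining (union): only the r=5.5 sphere at (8.5, 4.5) is present, so the union is just that shape — area = 8.72 mm²; (rotated 10° about Z; rotation is an isometry so areas/perimeters/island counts are preserved). Checking containment: the cross-section at z = 15.24 is a subset of the cross-section at z = 10.08.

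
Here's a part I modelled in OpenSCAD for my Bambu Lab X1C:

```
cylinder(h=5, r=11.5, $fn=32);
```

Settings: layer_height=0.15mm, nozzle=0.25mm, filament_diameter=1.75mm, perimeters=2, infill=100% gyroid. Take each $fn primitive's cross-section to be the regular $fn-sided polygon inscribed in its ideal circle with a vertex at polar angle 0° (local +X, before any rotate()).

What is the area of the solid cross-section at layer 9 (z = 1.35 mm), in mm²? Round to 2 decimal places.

At z = 1.35 mm: the r=11.5 cylinder contributes a regular 32-gon of circumradius 11.5 (area = (32/2)·11.500²·sin(360°/32) = 412.81 mm²). Overall, the cross-section is a single solid region. Net area = 412.81 mm².

412.81 mm²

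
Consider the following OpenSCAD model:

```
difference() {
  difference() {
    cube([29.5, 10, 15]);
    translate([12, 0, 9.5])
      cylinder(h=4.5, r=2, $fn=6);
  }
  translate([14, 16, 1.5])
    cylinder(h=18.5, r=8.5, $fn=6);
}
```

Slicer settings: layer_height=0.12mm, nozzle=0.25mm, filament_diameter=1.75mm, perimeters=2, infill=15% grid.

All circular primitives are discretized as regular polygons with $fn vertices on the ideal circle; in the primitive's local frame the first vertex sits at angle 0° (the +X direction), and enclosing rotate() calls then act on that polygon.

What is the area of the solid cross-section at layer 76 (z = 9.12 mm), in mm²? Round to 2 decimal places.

At z = 9.12 mm: the 29.5×10 cube contributes its full rectangle (area 295.00 mm²); the cylinder at (12, 0) is not intersected at this z (z outside [9.5, 14]); After the difference (first − rest): none of the subtracted shapes is present at this height, so the 29.5×10 cube is unchanged — area = 295.00 mm²; the r=8.5 cylinder at (14, 16) contributes a regular 6-gon of circumradius 8.5 (area = (6/2)·8.500²·sin(360°/6) = 187.71 mm²); After the difference (first − rest): starting from that combined region (295.00 mm²), the r=8.5 cylinder at (14, 16) partially overlaps it — only the 12.64 mm² overlap (of its 187.71 mm²) is removed, clipping the outline — area = 282.36 mm². Overall, the cross-section is a single solid region. Net area = 282.36 mm².

282.36 mm²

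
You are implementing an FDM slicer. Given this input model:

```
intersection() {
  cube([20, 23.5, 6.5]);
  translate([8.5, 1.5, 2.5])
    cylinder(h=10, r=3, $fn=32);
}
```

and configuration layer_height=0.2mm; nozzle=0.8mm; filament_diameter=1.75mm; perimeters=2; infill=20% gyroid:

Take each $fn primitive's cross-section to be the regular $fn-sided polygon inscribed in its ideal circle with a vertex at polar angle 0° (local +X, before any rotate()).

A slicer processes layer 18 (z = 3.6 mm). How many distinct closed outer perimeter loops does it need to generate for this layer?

1

At z = 3.6 mm: the 20×23.5 cube contributes its full rectangle; the r=3 cylinder at (8.5, 1.5) gives a regular 32-gon of circumradius 3 (constant along its height); Taking the intersection: the r=3 cylinder at (8.5, 1.5) partially overlaps the 20×23.5 cube; clipping to the common part keeps 22.62 mm² — 1 connected region. The result has 1 disconnected region.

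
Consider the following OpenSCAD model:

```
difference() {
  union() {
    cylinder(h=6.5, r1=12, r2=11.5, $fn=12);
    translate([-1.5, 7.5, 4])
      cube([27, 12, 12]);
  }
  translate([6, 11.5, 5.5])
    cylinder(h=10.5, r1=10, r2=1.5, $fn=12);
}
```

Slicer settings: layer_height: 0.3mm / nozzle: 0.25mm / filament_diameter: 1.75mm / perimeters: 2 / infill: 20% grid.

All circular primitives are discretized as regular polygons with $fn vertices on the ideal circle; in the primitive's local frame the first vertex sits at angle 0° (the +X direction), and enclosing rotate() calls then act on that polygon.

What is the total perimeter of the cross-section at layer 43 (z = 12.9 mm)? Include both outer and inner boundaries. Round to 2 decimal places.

At z = 12.9 mm: the cone is not intersected at this z (z outside [0, 6.5]); the cube at (-1.5, 7.5) is present — its section is the full 27×12 rectangle (perimeter 78.00 mm); Taking the union: only the 27×12 cube at (-1.5, 7.5) is present, so the union is just that shape — boundary = 78.00 mm; the cone at (6, 11.5) (r1=10→r2=1.5) has section circumradius 4.010 here — a regular 12-gon (perimeter = 2·12·4.010·sin(180°/12) = 24.91 mm); After the difference (first − rest): starting from that combined region, the cone at (6, 11.5) partially overlaps it — only the 48.23 mm² overlap (of its 48.23 mm²) is removed, clipping the outline — boundary = 102.76 mm. Overall, the cross-section is a single solid region. Total boundary length (outer) = 102.76 mm.

102.76 mm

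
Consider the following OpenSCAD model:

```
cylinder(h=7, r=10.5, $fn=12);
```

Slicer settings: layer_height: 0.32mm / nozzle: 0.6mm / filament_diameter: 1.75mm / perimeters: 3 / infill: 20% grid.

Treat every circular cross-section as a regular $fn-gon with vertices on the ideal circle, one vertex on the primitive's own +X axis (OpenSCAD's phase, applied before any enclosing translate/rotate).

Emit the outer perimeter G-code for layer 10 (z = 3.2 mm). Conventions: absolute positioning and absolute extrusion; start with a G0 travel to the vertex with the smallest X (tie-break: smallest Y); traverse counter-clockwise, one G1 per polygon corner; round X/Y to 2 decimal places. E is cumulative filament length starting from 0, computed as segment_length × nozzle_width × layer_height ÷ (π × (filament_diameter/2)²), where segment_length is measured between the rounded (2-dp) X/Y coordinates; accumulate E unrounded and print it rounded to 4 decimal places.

G0 X-10.50 Y0.00 Z3.20
G1 X-9.09 Y-5.25 E0.4339
G1 X-5.25 Y-9.09 E0.8674
G1 X0.00 Y-10.50 E1.3013
G1 X5.25 Y-9.09 E1.7353
G1 X9.09 Y-5.25 E2.1688
G1 X10.50 Y0.00 E2.6027
G1 X9.09 Y5.25 E3.0366
G1 X5.25 Y9.09 E3.4701
G1 X0.00 Y10.50 E3.9040
G1 X-5.25 Y9.09 E4.3380
G1 X-9.09 Y5.25 E4.7715
G1 X-10.50 Y0.00 E5.2054

At z = 3.2 mm: the cylinder: section is a regular 12-gon, circumradius r=10.5. The outline is a single polygon with 12 vertices. Extrusion per mm of travel: 0.6 × 0.32 / (π × 0.875²) = 0.079824. Accumulating E over each segment gives final E = 5.2054.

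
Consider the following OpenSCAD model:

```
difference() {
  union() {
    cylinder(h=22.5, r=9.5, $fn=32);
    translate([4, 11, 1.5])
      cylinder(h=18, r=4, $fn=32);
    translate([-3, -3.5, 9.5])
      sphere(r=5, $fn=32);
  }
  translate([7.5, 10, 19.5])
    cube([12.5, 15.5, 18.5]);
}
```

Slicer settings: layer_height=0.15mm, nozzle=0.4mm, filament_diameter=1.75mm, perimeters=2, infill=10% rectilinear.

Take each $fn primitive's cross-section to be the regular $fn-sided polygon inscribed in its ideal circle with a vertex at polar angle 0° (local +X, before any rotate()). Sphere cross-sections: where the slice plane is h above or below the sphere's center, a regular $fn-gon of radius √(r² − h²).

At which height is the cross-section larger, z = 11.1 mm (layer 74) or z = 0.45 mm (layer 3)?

Layer 74 (z = 11.1): the cylinder: section is a regular 32-gon, circumradius r=9.5 (area = (32/2)·9.500²·sin(360°/32) = 281.71 mm²); the r=4 cylinder at (4, 11) gives a regular 32-gon of circumradius 4 (constant along its height) (area = (32/2)·4.000²·sin(360°/32) = 49.94 mm²); the r=5 sphere at (-3, -3.5) contributes a regular 32-gon of circumradius √(5²−1.6²) = 4.737 (area = (32/2)·4.737²·sin(360°/32) = 70.05 mm²); Merging all regions: the regions partially overlap — summed areas 401.70 mm² minus the doubly-counted overlap 77.09 mm² gives 324.61 mm² — area = 324.61 mm²; the cube at (7.5, 10) is absent (z outside [19.5, 38]); Subtracting the remaining from the first: none of the subtracted shapes is present at this height, so the result so far is unchanged — area = 324.61 mm². So its area = 324.61 mm². Layer 3 (z = 0.45): the r=9.5 cylinder gives a regular 32-gon of circumradius 9.5 (constant along its height) (area = (32/2)·9.500²·sin(360°/32) = 281.71 mm²); the cylinder at (4, 11) is not intersected at this z (z outside [1.5, 19.5]); the sphere at (-3, -3.5) is absent (|z−center|=9.050 > r=5); Combining (union): only the r=9.5 cylinder is present, so the union is just that shape — area = 281.71 mm²; the cube at (7.5, 10) is not intersected at this z (z outside [19.5, 38]); After the difference (first − rest): none of the subtracted shapes is present at this height, so that combined region is unchanged — area = 281.71 mm². So its area = 281.71 mm². Layer 74 is larger (324.61 vs 281.71 mm²).

layer 74 (z = 11.1 mm)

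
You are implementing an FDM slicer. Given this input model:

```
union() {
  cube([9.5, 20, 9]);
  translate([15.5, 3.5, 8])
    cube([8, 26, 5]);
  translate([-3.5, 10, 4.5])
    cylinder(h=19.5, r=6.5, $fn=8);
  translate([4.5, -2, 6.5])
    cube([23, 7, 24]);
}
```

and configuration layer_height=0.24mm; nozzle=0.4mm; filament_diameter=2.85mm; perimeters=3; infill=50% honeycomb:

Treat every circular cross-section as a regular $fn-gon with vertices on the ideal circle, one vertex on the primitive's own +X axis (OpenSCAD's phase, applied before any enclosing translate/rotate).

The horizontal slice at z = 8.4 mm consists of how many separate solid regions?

1

At z = 8.4 mm: the cube is present — its section is the full 9.5×20 rectangle; the 8×26 cube at (15.5, 3.5) contributes its full rectangle; the r=6.5 cylinder at (-3.5, 10) contributes a regular 8-gon of circumradius 6.5; the cube at (4.5, -2) (footprint 23×7) is included at this height; Combining (union): the regions partially overlap (shared area 56.32 mm²), so overlapping operands fuse into one piece — 1 connected region. The result has 1 disconnected region.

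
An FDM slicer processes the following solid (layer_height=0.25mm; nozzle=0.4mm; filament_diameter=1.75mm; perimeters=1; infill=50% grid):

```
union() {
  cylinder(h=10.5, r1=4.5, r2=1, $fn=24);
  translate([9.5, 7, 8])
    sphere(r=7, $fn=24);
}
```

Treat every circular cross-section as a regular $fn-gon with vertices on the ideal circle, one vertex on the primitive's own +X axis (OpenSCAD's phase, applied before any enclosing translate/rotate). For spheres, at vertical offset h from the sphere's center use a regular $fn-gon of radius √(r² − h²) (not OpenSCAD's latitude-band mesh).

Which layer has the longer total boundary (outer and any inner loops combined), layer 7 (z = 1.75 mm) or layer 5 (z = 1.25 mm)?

Layer 7 (z = 1.75): the cone (r1=4.5→r2=1) has section circumradius 3.917 here — a regular 24-gon (perimeter = 2·24·3.917·sin(180°/24) = 24.54 mm); the sphere at (9.5, 7): section is a regular 24-gon, circumradius = √(r²−h²) = √(7²−6.25²) = 3.152 (perimeter = 2·24·3.152·sin(180°/24) = 19.75 mm); Taking the union: the 2 present regions are separate (no shared area or edge), so areas and boundary lengths simply add and each stays a separate island — boundary = 44.29 mm. So its perimeter = 44.29 mm. Layer 5 (z = 1.25): the cone: at t=0.119 of its height the radius interpolates to r₁+(r₂−r₁)t = 4.083, giving a regular 24-gon of that circumradius (perimeter = 2·24·4.083·sin(180°/24) = 25.58 mm); the r=7 sphere at (9.5, 7) contributes a regular 24-gon of circumradius √(7²−6.75²) = 1.854 (perimeter = 2·24·1.854·sin(180°/24) = 11.62 mm); Combining (union): the 2 present regions are separate (no shared area or edge), so areas and boundary lengths simply add and each stays a separate island — boundary = 37.20 mm. So its perimeter = 37.20 mm. Layer 7 is larger (44.29 vs 37.20 mm).

layer 7 (z = 1.75 mm)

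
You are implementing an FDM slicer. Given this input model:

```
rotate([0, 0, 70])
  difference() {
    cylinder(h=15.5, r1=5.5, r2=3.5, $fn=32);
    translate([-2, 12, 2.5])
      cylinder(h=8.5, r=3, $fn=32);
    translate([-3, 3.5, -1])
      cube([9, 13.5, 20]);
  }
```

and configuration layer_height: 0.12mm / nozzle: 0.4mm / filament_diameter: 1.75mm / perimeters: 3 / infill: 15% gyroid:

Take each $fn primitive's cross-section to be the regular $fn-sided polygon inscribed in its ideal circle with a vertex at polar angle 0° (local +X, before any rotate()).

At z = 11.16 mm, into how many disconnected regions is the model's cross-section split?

1

At z = 11.16 mm: the cone (r1=5.5→r2=3.5) has section circumradius 4.060 here — a regular 32-gon; the cylinder at (-2, 12) is not intersected at this z (z outside [2.5, 11]); the cube at (-3, 3.5) (footprint 9×13.5) is included at this height; Taking the first minus the rest: starting from the cone, the 9×13.5 cube at (-3, 3.5) partially overlaps it — only the 1.50 mm² overlap (of its 121.50 mm²) is removed, clipping the outline — 1 connected region; (rotated 70° about Z; rotation is an isometry so areas/perimeters/island counts are preserved). The result has 1 disconnected region.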